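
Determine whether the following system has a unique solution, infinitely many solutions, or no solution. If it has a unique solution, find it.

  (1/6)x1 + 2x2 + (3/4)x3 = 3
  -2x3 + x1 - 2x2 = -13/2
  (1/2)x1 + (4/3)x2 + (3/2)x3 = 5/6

x1 = -3, x2 = 7/4, x3 = 0

Row-reduce the augmented matrix:
R1 ← R1 / (1/6).
R2 ← R2 − 1·R1.
R3 ← R3 − 1/2·R1.
R2 ← R2 / (-14).
R1 ← R1 − 12·R2.
R3 ← R3 + 14/3·R2.
R3 ← R3 / (17/12).
R1 ← R1 + 15/14·R3.
R2 ← R2 − 13/28·R3.
Reading off the reduced rows gives x1 = -3, x2 = 7/4, x3 = 0.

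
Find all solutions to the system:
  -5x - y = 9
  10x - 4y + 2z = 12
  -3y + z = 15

Row-reduce:
R1 ← R1 / (-5).
R2 ← R2 − 10·R1.
R2 ← R2 / (-6).
R1 ← R1 − 1/5·R2.
R3 ← R3 + 3·R2.
Rank is 2 with 3 unknowns, leaving z free.

infinitely many solutions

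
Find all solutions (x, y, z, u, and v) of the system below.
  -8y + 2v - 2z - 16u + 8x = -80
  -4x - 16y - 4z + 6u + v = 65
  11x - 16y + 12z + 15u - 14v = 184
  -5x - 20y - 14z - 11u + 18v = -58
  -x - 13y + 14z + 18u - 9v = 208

Row-reduce the augmented matrix:
R1 ← R1 / (8).
R2 ← R2 + 4·R1.
R3 ← R3 − 11·R1.
R4 ← R4 + 5·R1.
R5 ← R5 + 1·R1.
R2 ← R2 / (-20).
R1 ← R1 + 1·R2.
R3 ← R3 + 5·R2.
R4 ← R4 + 25·R2.
R5 ← R5 + 14·R2.
R3 ← R3 / (16).
R2 ← R2 − 1/4·R3.
R4 ← R4 + 9·R3.
R5 ← R5 − 69/4·R3.
R4 ← R4 / (83/32).
R1 ← R1 + 19/10·R4.
R2 ← R2 + 311/640·R4.
R3 ← R3 − 75/32·R4.
R5 ← R5 + 14739/640·R4.
R5 ← R5 / (117887/1660).
R1 ← R1 − 4409/830·R5.
R2 ← R2 − 2473/1660·R5.
R3 ← R3 + 618/83·R5.
R4 ← R4 − 451/166·R5.
Reading off the reduced rows gives x = 0, y = -3, z = 5, u = 6, v = 1.

x = 0, y = -3, z = 5, u = 6, v = 1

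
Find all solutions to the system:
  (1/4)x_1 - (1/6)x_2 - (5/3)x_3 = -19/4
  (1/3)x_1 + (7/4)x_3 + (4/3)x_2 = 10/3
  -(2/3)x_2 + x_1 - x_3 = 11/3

x_1 = 5, x_2 = -4, x_3 = 4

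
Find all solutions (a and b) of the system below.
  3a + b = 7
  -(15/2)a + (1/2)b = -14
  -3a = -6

no solution

Row-reduce:
R1 ← R1 / (3).
R2 ← R2 + 15/2·R1.
R3 ← R3 + 3·R1.
R2 ← R2 / (3).
R1 ← R1 − 1/3·R2.
R3 ← R3 − 1·R2.
Row 3 reduces to 0 = -1/6, a contradiction. The system is inconsistent.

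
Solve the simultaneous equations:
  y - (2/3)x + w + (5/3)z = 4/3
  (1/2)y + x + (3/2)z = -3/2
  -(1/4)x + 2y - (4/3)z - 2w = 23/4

infinitely many solutions

Row-reduce:
R1 ← R1 / (-2/3).
R2 ← R2 − 1·R1.
R3 ← R3 + 1/4·R1.
R2 ← R2 / (2).
R1 ← R1 + 3/2·R2.
R3 ← R3 − 13/8·R2.
R3 ← R3 / (-125/24).
R1 ← R1 − 1/2·R3.
R2 ← R2 − 2·R3.
Rank is 3 with 4 unknowns, leaving w free.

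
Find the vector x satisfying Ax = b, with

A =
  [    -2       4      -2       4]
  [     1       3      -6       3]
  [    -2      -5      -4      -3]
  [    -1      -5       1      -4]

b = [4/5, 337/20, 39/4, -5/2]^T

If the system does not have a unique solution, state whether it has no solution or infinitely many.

x_1 = 2, x_2 = -9/5, x_3 = -5/2, x_4 = 7/4

Row-reduce the augmented matrix:
R1 ← R1 / (-2).
R2 ← R2 − 1·R1.
R3 ← R3 + 2·R1.
R4 ← R4 + 1·R1.
R2 ← R2 / (5).
R1 ← R1 + 2·R2.
R3 ← R3 + 9·R2.
R4 ← R4 + 7·R2.
R3 ← R3 / (-73/5).
R1 ← R1 + 9/5·R3.
R2 ← R2 + 7/5·R3.
R4 ← R4 + 39/5·R3.
R4 ← R4 / (-5/73).
R1 ← R1 + 18/73·R4.
R2 ← R2 − 59/73·R4.
R3 ← R3 + 10/73·R4.
Reading off the reduced rows gives x_1 = 2, x_2 = -9/5, x_3 = -5/2, x_4 = 7/4.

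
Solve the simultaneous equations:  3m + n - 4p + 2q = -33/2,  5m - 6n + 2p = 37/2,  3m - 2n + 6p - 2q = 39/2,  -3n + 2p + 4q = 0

Row-reduce the augmented matrix:
R1 ← R1 / (3).
R2 ← R2 − 5·R1.
R3 ← R3 − 3·R1.
R2 ← R2 / (-23/3).
R1 ← R1 − 1/3·R2.
R3 ← R3 + 3·R2.
R4 ← R4 + 3·R2.
R3 ← R3 / (152/23).
R1 ← R1 + 22/23·R3.
R2 ← R2 + 26/23·R3.
R4 ← R4 + 32/23·R3.
R4 ← R4 / (90/19).
R1 ← R1 − 5/38·R4.
R2 ← R2 + 1/38·R4.
R3 ← R3 + 31/76·R4.
Reading off the reduced rows gives m = -1/2, n = -3, p = 3/2, q = -3.

m = -1/2, n = -3, p = 3/2, q = -3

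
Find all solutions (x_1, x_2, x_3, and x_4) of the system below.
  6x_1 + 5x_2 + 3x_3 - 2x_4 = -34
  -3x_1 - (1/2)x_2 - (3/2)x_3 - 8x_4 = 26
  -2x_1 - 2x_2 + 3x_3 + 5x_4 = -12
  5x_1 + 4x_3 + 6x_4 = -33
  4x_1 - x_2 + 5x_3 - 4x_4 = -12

no solution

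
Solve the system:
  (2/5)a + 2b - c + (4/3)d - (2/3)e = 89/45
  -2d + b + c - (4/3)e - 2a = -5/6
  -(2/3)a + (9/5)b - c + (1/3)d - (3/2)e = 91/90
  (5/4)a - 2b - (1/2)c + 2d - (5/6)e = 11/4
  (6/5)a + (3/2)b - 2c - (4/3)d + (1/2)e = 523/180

a = 3, b = 1/2, c = 2/3, d = -2/3, e = -2

Row-reduce the augmented matrix:
R1 ← R1 / (2/5).
R2 ← R2 + 2·R1.
R3 ← R3 + 2/3·R1.
R4 ← R4 − 5/4·R1.
R5 ← R5 − 6/5·R1.
R2 ← R2 / (11).
R1 ← R1 − 5·R2.
R3 ← R3 − 77/15·R2.
R4 ← R4 + 33/4·R2.
R5 ← R5 + 9/2·R2.
R3 ← R3 / (-4/5).
R1 ← R1 + 15/22·R3.
R2 ← R2 + 4/11·R3.
R4 ← R4 + 3/8·R3.
R5 ← R5 + 7/11·R3.
R4 ← R4 / (37/32).
R1 ← R1 − 235/264·R4.
R2 ← R2 − 25/99·R4.
R3 ← R3 + 17/36·R4.
R5 ← R5 + 1475/396·R4.
R5 ← R5 / (-20726/3663).
R1 ← R1 − 2930/1221·R5.
R2 ← R2 − 805/3663·R5.
R3 ← R3 + 98/333·R5.
R4 ← R4 + 131/74·R5.
Reading off the reduced rows gives a = 3, b = 1/2, c = 2/3, d = -2/3, e = -2.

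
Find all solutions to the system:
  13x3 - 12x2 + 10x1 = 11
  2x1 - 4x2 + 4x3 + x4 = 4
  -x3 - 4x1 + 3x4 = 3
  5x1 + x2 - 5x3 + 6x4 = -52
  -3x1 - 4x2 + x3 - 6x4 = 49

Row-reduce:
R1 ← R1 / (10).
R2 ← R2 − 2·R1.
R3 ← R3 + 4·R1.
R4 ← R4 − 5·R1.
R5 ← R5 + 3·R1.
R2 ← R2 / (-8/5).
R1 ← R1 + 6/5·R2.
R3 ← R3 + 24/5·R2.
R4 ← R4 − 7·R2.
R5 ← R5 + 38/5·R2.
Swap R3 and R4.
R3 ← R3 / (-43/8).
R1 ← R1 − 1/4·R3.
R2 ← R2 + 7/8·R3.
R5 ← R5 + 7/4·R3.
Swap R4 and R5.
R4 ← R4 / (-1215/86).
R1 ← R1 + 23/86·R4.
R2 ← R2 + 199/86·R4.
R3 ← R3 + 83/43·R4.
Row 5 reduces to 0 = 2, a contradiction. The system is inconsistent.

no solution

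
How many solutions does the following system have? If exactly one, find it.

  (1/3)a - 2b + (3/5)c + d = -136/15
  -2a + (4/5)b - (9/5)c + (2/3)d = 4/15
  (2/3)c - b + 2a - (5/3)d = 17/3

Row-reduce:
R1 ← R1 / (1/3).
R2 ← R2 + 2·R1.
R3 ← R3 − 2·R1.
R2 ← R2 / (-56/5).
R1 ← R1 + 6·R2.
R3 ← R3 − 11·R2.
R3 ← R3 / (-979/840).
R1 ← R1 − 117/140·R3.
R2 ← R2 + 9/56·R3.
Rank is 3 with 4 unknowns, leaving d free.

infinitely many solutions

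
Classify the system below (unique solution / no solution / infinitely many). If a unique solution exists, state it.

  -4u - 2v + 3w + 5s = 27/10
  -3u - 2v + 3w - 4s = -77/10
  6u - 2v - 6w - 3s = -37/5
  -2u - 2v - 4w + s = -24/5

u = 2/5, v = 8/5, w = 1/2, s = 6/5

Row-reduce the augmented matrix:
R1 ← R1 / (-4).
R2 ← R2 + 3·R1.
R3 ← R3 − 6·R1.
R4 ← R4 + 2·R1.
R2 ← R2 / (-1/2).
R1 ← R1 − 1/2·R2.
R3 ← R3 + 5·R2.
R4 ← R4 + 1·R2.
R3 ← R3 / (-9).
R2 ← R2 + 3/2·R3.
R4 ← R4 + 7·R3.
R4 ← R4 / (-448/9).
R1 ← R1 + 9·R4.
R2 ← R2 − 11/6·R4.
R3 ← R3 + 82/9·R4.
Reading off the reduced rows gives u = 2/5, v = 8/5, w = 1/2, s = 6/5.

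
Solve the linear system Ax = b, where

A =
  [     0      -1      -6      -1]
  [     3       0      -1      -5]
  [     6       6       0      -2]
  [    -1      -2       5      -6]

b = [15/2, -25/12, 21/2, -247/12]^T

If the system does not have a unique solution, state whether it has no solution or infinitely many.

Row-reduce the augmented matrix:
Swap R1 and R2.
R1 ← R1 / (3).
R3 ← R3 − 6·R1.
R4 ← R4 + 1·R1.
R2 ← R2 / (-1).
R3 ← R3 − 6·R2.
R4 ← R4 + 2·R2.
R3 ← R3 / (-34).
R1 ← R1 + 1/3·R3.
R2 ← R2 − 6·R3.
R4 ← R4 − 50/3·R3.
R4 ← R4 / (-239/51).
R1 ← R1 + 86/51·R4.
R2 ← R2 − 23/17·R4.
R3 ← R3 + 1/17·R4.
Reading off the reduced rows gives x_1 = 5/4, x_2 = 1, x_3 = -5/3, x_4 = 3/2.

x_1 = 5/4, x_2 = 1, x_3 = -5/3, x_4 = 3/2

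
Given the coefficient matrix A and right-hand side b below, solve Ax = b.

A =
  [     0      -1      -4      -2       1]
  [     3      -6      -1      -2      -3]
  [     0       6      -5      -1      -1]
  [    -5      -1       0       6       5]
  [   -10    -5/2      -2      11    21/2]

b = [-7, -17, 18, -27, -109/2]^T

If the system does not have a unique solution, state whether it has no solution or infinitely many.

no solution

Row-reduce:
Swap R1 and R2.
R1 ← R1 / (3).
R4 ← R4 + 5·R1.
R5 ← R5 + 10·R1.
R2 ← R2 / (-1).
R1 ← R1 + 2·R2.
R3 ← R3 − 6·R2.
R4 ← R4 + 11·R2.
R5 ← R5 + 45/2·R2.
R3 ← R3 / (-29).
R1 ← R1 − 23/3·R3.
R2 ← R2 − 4·R3.
R4 ← R4 − 127/3·R3.
R5 ← R5 − 254/3·R3.
R4 ← R4 / (165/29).
R1 ← R1 + 3/29·R4.
R2 ← R2 − 6/29·R4.
R3 ← R3 − 13/29·R4.
R5 ← R5 − 330/29·R4.
Row 5 reduces to 0 = 3, a contradiction. The system is inconsistent.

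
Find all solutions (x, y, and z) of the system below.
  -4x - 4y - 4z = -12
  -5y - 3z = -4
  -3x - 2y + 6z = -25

Row-reduce the augmented matrix:
R1 ← R1 / (-4).
R3 ← R3 + 3·R1.
R2 ← R2 / (-5).
R1 ← R1 − 1·R2.
R3 ← R3 − 1·R2.
R3 ← R3 / (42/5).
R1 ← R1 − 2/5·R3.
R2 ← R2 − 3/5·R3.
Reading off the reduced rows gives x = 3, y = 2, z = -2.

x = 3, y = 2, z = -2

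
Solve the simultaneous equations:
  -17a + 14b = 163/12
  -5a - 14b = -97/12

Row-reduce the augmented matrix:
R1 ← R1 / (-17).
R2 ← R2 + 5·R1.
R2 ← R2 / (-308/17).
R1 ← R1 + 14/17·R2.
Reading off the reduced rows gives a = -1/4, b = 2/3.

a = -1/4, b = 2/3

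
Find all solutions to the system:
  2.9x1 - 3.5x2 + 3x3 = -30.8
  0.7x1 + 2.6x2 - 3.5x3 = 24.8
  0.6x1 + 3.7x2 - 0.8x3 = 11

x1 = -2, x2 = 2, x3 = -6

Row-reduce the augmented matrix:
R1 ← R1 / (29/10).
R2 ← R2 − 7/10·R1.
R3 ← R3 − 3/5·R1.
R2 ← R2 / (999/290).
R1 ← R1 + 35/29·R2.
R3 ← R3 − 1283/290·R2.
R3 ← R3 / (40003/9990).
R1 ← R1 + 445/999·R3.
R2 ← R2 + 1225/999·R3.
Reading off the reduced rows gives x1 = -2, x2 = 2, x3 = -6.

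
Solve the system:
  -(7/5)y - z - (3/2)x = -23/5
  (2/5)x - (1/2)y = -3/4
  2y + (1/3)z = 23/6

x = 0, y = 3/2, z = 5/2

Row-reduce the augmented matrix:
R1 ← R1 / (-3/2).
R2 ← R2 − 2/5·R1.
R2 ← R2 / (-131/150).
R1 ← R1 − 14/15·R2.
R3 ← R3 − 2·R2.
R3 ← R3 / (-109/393).
R1 ← R1 − 50/131·R3.
R2 ← R2 − 40/131·R3.
Reading off the reduced rows gives x = 0, y = 3/2, z = 5/2.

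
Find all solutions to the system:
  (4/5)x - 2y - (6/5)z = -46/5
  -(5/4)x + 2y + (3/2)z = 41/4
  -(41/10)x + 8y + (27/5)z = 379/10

Row-reduce:
R1 ← R1 / (4/5).
R2 ← R2 + 5/4·R1.
R3 ← R3 + 41/10·R1.
R2 ← R2 / (-9/8).
R1 ← R1 + 5/2·R2.
R3 ← R3 + 9/4·R2.
Row 3 reduces to 0 = -1, a contradiction. The system is inconsistent.

no solution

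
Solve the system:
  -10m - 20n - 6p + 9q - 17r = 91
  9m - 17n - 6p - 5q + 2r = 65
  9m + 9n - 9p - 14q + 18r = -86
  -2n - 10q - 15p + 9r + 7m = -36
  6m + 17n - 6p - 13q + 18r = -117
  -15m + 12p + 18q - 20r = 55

Row-reduce:
R1 ← R1 / (-10).
R2 ← R2 − 9·R1.
R3 ← R3 − 9·R1.
R4 ← R4 − 7·R1.
R5 ← R5 − 6·R1.
R6 ← R6 + 15·R1.
R2 ← R2 / (-35).
R1 ← R1 − 2·R2.
R3 ← R3 + 9·R2.
R4 ← R4 + 16·R2.
R5 ← R5 − 5·R2.
R6 ← R6 − 30·R2.
R3 ← R3 / (-2007/175).
R1 ← R1 + 9/175·R3.
R2 ← R2 − 57/175·R3.
R4 ← R4 + 2448/175·R3.
R5 ← R5 + 393/35·R3.
R6 ← R6 − 393/35·R3.
R4 ← R4 / (1361/446).
R1 ← R1 + 309/446·R4.
R2 ← R2 + 373/1338·R4.
R3 ← R3 − 1172/2007·R4.
R5 ← R5 + 803/1338·R4.
R6 ← R6 − 803/1338·R4.
R5 ← R5 / (-1272/1361).
R1 ← R1 + 82/1361·R5.
R2 ← R2 − 221/1361·R5.
R3 ← R3 − 1169/4083·R5.
R4 ← R4 + 1911/1361·R5.
R6 ← R6 − 1272/1361·R5.
Row 6 reduces to 0 = 3, a contradiction. The system is inconsistent.

no solution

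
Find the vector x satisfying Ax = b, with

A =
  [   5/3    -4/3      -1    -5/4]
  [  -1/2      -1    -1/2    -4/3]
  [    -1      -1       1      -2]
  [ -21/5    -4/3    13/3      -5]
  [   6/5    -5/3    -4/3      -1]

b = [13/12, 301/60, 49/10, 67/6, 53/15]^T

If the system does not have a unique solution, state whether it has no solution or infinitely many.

x_1 = -5/2, x_2 = -3, x_3 = -1, x_4 = -1/5

Row-reduce the augmented matrix:
R1 ← R1 / (5/3).
R2 ← R2 + 1/2·R1.
R3 ← R3 + 1·R1.
R4 ← R4 + 21/5·R1.
R5 ← R5 − 6/5·R1.
R2 ← R2 / (-7/5).
R1 ← R1 + 4/5·R2.
R3 ← R3 + 9/5·R2.
R4 ← R4 + 352/75·R2.
R5 ← R5 + 53/75·R2.
R3 ← R3 / (10/7).
R1 ← R1 + 1/7·R3.
R2 ← R2 − 4/7·R3.
R4 ← R4 − 472/105·R3.
R5 ← R5 + 22/105·R3.
R4 ← R4 / (-613/900).
R1 ← R1 − 41/240·R4.
R2 ← R2 − 173/120·R4.
R3 ← R3 + 31/80·R4.
R5 ← R5 − 613/900·R4.
R5 reduces to 0 = 0, so the extra equation is consistent.
Reading off the reduced rows gives x_1 = -5/2, x_2 = -3, x_3 = -1, x_4 = -1/5.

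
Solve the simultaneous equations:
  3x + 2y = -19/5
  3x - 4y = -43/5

Row-reduce the augmented matrix:
R1 ← R1 / (3).
R2 ← R2 − 3·R1.
R2 ← R2 / (-6).
R1 ← R1 − 2/3·R2.
Reading off the reduced rows gives x = -9/5, y = 4/5.

x = -9/5, y = 4/5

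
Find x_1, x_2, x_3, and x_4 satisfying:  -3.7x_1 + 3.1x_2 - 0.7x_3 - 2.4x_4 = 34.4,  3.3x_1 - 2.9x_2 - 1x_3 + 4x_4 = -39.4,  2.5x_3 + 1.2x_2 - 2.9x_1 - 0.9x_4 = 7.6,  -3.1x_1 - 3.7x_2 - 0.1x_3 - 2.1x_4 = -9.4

Row-reduce the augmented matrix:
R1 ← R1 / (-37/10).
R2 ← R2 − 33/10·R1.
R3 ← R3 + 29/10·R1.
R4 ← R4 + 31/10·R1.
R2 ← R2 / (-5/37).
R1 ← R1 + 31/37·R2.
R3 ← R3 + 91/74·R2.
R4 ← R4 + 233/37·R2.
R3 ← R3 / (1783/100).
R1 ← R1 − 513/50·R3.
R2 ← R2 − 601/50·R3.
R4 ← R4 − 3809/50·R3.
R4 ← R4 / (-66453/3566).
R1 ← R1 + 15223/8915·R4.
R2 ← R2 + 26871/8915·R4.
R3 ← R3 + 1594/1783·R4.
Reading off the reduced rows gives x_1 = 0, x_2 = 6, x_3 = -2, x_4 = -6.

x_1 = 0, x_2 = 6, x_3 = -2, x_4 = -6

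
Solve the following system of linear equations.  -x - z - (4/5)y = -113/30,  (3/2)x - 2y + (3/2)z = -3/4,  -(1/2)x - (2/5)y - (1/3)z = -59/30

x = 8/3, y = 2, z = -1/2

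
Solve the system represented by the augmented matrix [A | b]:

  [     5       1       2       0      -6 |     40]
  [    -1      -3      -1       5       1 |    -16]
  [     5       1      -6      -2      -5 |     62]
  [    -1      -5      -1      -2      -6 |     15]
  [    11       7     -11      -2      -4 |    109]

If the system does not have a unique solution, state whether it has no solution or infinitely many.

infinitely many solutions

Row-reduce:
R1 ← R1 / (5).
R2 ← R2 + 1·R1.
R3 ← R3 − 5·R1.
R4 ← R4 + 1·R1.
R5 ← R5 − 11·R1.
R2 ← R2 / (-14/5).
R1 ← R1 − 1/5·R2.
R4 ← R4 + 24/5·R2.
R5 ← R5 − 24/5·R2.
R3 ← R3 / (-8).
R1 ← R1 − 5/14·R3.
R2 ← R2 − 3/14·R3.
R4 ← R4 − 3/7·R3.
R5 ← R5 + 115/7·R3.
R4 ← R4 / (-299/28).
R1 ← R1 − 15/56·R4.
R2 ← R2 + 103/56·R4.
R3 ← R3 − 1/4·R4.
R5 ← R5 − 299/28·R4.
Rank is 4 with 5 unknowns, leaving x_5 free.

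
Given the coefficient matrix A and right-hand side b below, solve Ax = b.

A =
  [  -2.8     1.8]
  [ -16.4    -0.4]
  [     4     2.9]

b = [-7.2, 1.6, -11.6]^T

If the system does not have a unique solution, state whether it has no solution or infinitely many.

x_1 = 0, x_2 = -4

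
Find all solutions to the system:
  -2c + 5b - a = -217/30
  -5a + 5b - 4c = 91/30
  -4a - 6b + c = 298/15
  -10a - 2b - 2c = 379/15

a = -5/3, b = -5/2, c = -9/5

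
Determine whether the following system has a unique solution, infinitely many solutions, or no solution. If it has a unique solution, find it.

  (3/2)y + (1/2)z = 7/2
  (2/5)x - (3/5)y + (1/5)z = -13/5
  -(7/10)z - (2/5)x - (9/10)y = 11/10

no solution

Row-reduce:
Swap R1 and R2.
R1 ← R1 / (2/5).
R3 ← R3 + 2/5·R1.
R2 ← R2 / (3/2).
R1 ← R1 + 3/2·R2.
R3 ← R3 + 3/2·R2.
Row 3 reduces to 0 = 2, a contradiction. The system is inconsistent.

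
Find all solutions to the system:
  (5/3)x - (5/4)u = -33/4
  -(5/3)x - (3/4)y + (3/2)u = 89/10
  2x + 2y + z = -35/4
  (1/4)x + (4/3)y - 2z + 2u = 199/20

x = -3, y = 0, z = -11/4, u = 13/5

Row-reduce the augmented matrix:
R1 ← R1 / (5/3).
R2 ← R2 + 5/3·R1.
R3 ← R3 − 2·R1.
R4 ← R4 − 1/4·R1.
R2 ← R2 / (-3/4).
R3 ← R3 − 2·R2.
R4 ← R4 − 4/3·R2.
R4 ← R4 + 2·R3.
R4 ← R4 / (1003/144).
R1 ← R1 + 3/4·R4.
R2 ← R2 + 1/3·R4.
R3 ← R3 − 13/6·R4.
Reading off the reduced rows gives x = -3, y = 0, z = -11/4, u = 13/5.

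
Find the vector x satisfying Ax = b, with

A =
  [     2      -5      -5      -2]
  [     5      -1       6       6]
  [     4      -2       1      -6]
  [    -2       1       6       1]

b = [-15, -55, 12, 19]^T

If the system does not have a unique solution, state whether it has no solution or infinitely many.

Row-reduce the augmented matrix:
R1 ← R1 / (2).
R2 ← R2 − 5·R1.
R3 ← R3 − 4·R1.
R4 ← R4 + 2·R1.
R2 ← R2 / (23/2).
R1 ← R1 + 5/2·R2.
R3 ← R3 − 8·R2.
R4 ← R4 + 4·R2.
R3 ← R3 / (-43/23).
R1 ← R1 − 35/23·R3.
R2 ← R2 − 37/23·R3.
R4 ← R4 − 171/23·R3.
R4 ← R4 / (-1529/43).
R1 ← R1 + 278/43·R4.
R2 ← R2 + 316/43·R4.
R3 ← R3 − 222/43·R4.
Reading off the reduced rows gives x_1 = -6, x_2 = 1, x_3 = 2, x_4 = -6.

x_1 = -6, x_2 = 1, x_3 = 2, x_4 = -6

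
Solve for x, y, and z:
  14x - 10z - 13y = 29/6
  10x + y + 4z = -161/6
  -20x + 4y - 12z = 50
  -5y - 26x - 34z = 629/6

x = -2, y = -3/2, z = -4/3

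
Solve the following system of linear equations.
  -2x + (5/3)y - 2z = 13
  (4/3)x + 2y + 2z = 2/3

infinitely many solutions

Row-reduce:
R1 ← R1 / (-2).
R2 ← R2 − 4/3·R1.
R2 ← R2 / (28/9).
R1 ← R1 + 5/6·R2.
Rank is 2 with 3 unknowns, leaving z free.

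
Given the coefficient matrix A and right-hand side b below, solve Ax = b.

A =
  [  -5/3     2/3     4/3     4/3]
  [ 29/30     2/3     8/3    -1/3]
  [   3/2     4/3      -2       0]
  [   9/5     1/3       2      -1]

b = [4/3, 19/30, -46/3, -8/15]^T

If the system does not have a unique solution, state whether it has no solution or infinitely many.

no solution

Row-reduce:
R1 ← R1 / (-5/3).
R2 ← R2 − 29/30·R1.
R3 ← R3 − 3/2·R1.
R4 ← R4 − 9/5·R1.
R2 ← R2 / (79/75).
R1 ← R1 + 2/5·R2.
R3 ← R3 − 29/15·R2.
R4 ← R4 − 79/75·R2.
R3 ← R3 / (-562/79).
R1 ← R1 − 40/79·R3.
R2 ← R2 − 258/79·R3.
Row 4 reduces to 0 = -1/2, a contradiction. The system is inconsistent.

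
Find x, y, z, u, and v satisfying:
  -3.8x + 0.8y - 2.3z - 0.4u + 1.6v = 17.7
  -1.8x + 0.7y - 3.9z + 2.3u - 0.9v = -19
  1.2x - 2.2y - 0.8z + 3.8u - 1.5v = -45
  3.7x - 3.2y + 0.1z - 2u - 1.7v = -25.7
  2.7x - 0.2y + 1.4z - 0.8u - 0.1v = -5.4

x = -6, y = 5, z = 5, u = -6, v = 0

Row-reduce the augmented matrix:
R1 ← R1 / (-19/5).
R2 ← R2 + 9/5·R1.
R3 ← R3 − 6/5·R1.
R4 ← R4 − 37/10·R1.
R5 ← R5 − 27/10·R1.
R2 ← R2 / (61/190).
R1 ← R1 + 4/19·R2.
R3 ← R3 + 37/19·R2.
R4 ← R4 + 46/19·R2.
R5 ← R5 − 7/19·R2.
R3 ← R3 / (-1133/61).
R1 ← R1 + 151/122·R3.
R2 ← R2 + 534/61·R3.
R4 ← R4 + 28467/1220·R3.
R5 ← R5 − 3649/1220·R3.
R4 ← R4 / (-407951/56650).
R1 ← R1 − 2757/5665·R4.
R2 ← R2 + 6199/5665·R4.
R3 ← R3 + 5726/5665·R4.
R5 ← R5 + 51993/56650·R4.
R5 ← R5 / (8174963/8159020).
R1 ← R1 + 280711/407951·R5.
R2 ← R2 + 234513/1631804·R5.
R3 ← R3 − 171801/407951·R5.
R4 ← R4 + 280647/1631804·R5.
Reading off the reduced rows gives x = -6, y = 5, z = 5, u = -6, v = 0.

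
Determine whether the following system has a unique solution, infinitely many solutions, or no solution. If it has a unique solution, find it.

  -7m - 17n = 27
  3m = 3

m = 1, n = -2

Row-reduce the augmented matrix:
R1 ← R1 / (-7).
R2 ← R2 − 3·R1.
R2 ← R2 / (-51/7).
R1 ← R1 − 17/7·R2.
Reading off the reduced rows gives m = 1, n = -2.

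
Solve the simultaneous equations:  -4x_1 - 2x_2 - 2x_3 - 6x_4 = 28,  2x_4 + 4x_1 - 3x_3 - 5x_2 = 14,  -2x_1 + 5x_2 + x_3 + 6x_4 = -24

Row-reduce:
R1 ← R1 / (-4).
R2 ← R2 − 4·R1.
R3 ← R3 + 2·R1.
R2 ← R2 / (-7).
R1 ← R1 − 1/2·R2.
R3 ← R3 − 6·R2.
R3 ← R3 / (-16/7).
R1 ← R1 − 1/7·R3.
R2 ← R2 − 5/7·R3.
Rank is 3 with 4 unknowns, leaving x_4 free.

infinitely many solutions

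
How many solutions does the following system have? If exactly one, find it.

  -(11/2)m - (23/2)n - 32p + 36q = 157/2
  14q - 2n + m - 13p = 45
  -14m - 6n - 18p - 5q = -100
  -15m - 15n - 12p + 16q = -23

infinitely many solutions

Row-reduce:
R1 ← R1 / (-11/2).
R2 ← R2 − 1·R1.
R3 ← R3 + 14·R1.
R4 ← R4 + 15·R1.
R2 ← R2 / (-45/11).
R1 ← R1 − 23/11·R2.
R3 ← R3 − 256/11·R2.
R4 ← R4 − 180/11·R2.
R3 ← R3 / (-218/5).
R1 ← R1 + 19/5·R3.
R2 ← R2 − 23/5·R3.
Rank is 3 with 4 unknowns, leaving q free.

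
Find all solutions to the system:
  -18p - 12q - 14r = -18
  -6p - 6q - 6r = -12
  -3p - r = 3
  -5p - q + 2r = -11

p = 0, q = 5, r = -3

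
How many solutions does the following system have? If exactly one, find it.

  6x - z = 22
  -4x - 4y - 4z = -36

infinitely many solutions

Row-reduce:
R1 ← R1 / (6).
R2 ← R2 + 4·R1.
R2 ← R2 / (-4).
Rank is 2 with 3 unknowns, leaving z free.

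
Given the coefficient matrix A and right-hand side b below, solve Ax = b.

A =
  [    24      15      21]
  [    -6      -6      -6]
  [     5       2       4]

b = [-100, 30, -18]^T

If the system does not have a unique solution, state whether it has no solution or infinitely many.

no solution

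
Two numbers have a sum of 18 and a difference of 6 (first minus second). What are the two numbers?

first number: 12, second number: 6

Let x = first number, y = second number.
  x + y = 18
  x - y = 6
Row-reduce the augmented matrix:
R2 ← R2 − 1·R1.
R2 ← R2 / (-2).
R1 ← R1 − 1·R2.
Reading off the reduced rows gives x = 12, y = 6.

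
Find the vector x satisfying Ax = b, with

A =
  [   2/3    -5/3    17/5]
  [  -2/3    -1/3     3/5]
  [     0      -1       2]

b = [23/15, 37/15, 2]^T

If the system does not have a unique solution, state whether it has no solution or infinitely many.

Row-reduce:
R1 ← R1 / (2/3).
R2 ← R2 + 2/3·R1.
R2 ← R2 / (-2).
R1 ← R1 + 5/2·R2.
R3 ← R3 + 1·R2.
Rank is 2 with 3 unknowns, leaving x_3 free.

infinitely many solutions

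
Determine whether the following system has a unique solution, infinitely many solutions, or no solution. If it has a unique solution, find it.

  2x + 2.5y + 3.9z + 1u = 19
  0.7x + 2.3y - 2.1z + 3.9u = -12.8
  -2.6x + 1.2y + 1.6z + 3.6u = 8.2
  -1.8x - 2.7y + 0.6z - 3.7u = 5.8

x = -1, y = 1, z = 5, u = -1

Row-reduce the augmented matrix:
R1 ← R1 / (2).
R2 ← R2 − 7/10·R1.
R3 ← R3 + 13/5·R1.
R4 ← R4 + 9/5·R1.
R2 ← R2 / (57/40).
R1 ← R1 − 5/4·R2.
R3 ← R3 − 89/20·R2.
R4 ← R4 + 9/20·R2.
R3 ← R3 / (8308/475).
R1 ← R1 − 474/95·R3.
R2 ← R2 + 231/95·R3.
R4 ← R4 − 573/190·R3.
R4 ← R4 / (-50873/83080).
R1 ← R1 + 10585/12462·R4.
R2 ← R2 − 40657/24924·R4.
R3 ← R3 + 8815/24924·R4.
Reading off the reduced rows gives x = -1, y = 1, z = 5, u = -1.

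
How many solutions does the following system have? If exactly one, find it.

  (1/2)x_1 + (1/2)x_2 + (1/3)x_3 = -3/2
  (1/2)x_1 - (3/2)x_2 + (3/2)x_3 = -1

infinitely many solutions

Row-reduce:
R1 ← R1 / (1/2).
R2 ← R2 − 1/2·R1.
R2 ← R2 / (-2).
R1 ← R1 − 1·R2.
Rank is 2 with 3 unknowns, leaving x_3 free.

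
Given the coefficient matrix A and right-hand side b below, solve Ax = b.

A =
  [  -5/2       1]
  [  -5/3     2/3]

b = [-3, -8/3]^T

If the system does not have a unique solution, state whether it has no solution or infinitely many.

no solution

Row-reduce:
R1 ← R1 / (-5/2).
R2 ← R2 + 5/3·R1.
Row 2 reduces to 0 = -2/3, a contradiction. The system is inconsistent.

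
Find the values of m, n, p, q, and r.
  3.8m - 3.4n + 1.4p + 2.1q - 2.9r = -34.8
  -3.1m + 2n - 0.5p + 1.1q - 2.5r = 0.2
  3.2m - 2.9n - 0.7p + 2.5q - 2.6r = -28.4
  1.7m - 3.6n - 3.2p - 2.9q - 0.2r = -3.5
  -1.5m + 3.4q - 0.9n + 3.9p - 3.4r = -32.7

Row-reduce the augmented matrix:
R1 ← R1 / (19/5).
R2 ← R2 + 31/10·R1.
R3 ← R3 − 16/5·R1.
R4 ← R4 − 17/10·R1.
R5 ← R5 + 3/2·R1.
R2 ← R2 / (-147/190).
R1 ← R1 + 17/19·R2.
R3 ← R3 + 7/190·R2.
R4 ← R4 + 79/38·R2.
R5 ← R5 + 213/95·R2.
R3 ← R3 / (-401/210).
R1 ← R1 + 55/147·R3.
R2 ← R2 + 122/147·R3.
R4 ← R4 + 8161/1470·R3.
R5 ← R5 − 127/49·R3.
R4 ← R4 / (-737463/56140).
R1 ← R1 + 15819/5614·R4.
R2 ← R2 + 21871/5614·R4.
R3 ← R3 + 251/802·R4.
R5 ← R5 + 34945/11228·R4.
R5 ← R5 / (4682441/737463).
R1 ← R1 − 456125/245821·R5.
R2 ← R2 − 1561684/737463·R5.
R3 ← R3 + 273739/737463·R5.
R4 ← R4 + 783575/737463·R5.
Reading off the reduced rows gives m = 0, n = 5, p = -2, q = -3, r = 3.

m = 0, n = 5, p = -2, q = -3, r = 3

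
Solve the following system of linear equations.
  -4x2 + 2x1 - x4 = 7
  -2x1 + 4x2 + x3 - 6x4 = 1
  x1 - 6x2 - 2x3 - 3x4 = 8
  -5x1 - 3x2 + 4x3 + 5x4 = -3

x1 = 1, x2 = -1, x3 = 1, x4 = -1

Row-reduce the augmented matrix:
R1 ← R1 / (2).
R2 ← R2 + 2·R1.
R3 ← R3 − 1·R1.
R4 ← R4 + 5·R1.
Swap R2 and R3.
R2 ← R2 / (-4).
R1 ← R1 + 2·R2.
R4 ← R4 + 13·R2.
R1 ← R1 − 1·R3.
R2 ← R2 − 1/2·R3.
R4 ← R4 − 21/2·R3.
R4 ← R4 / (673/8).
R1 ← R1 − 31/4·R4.
R2 ← R2 − 33/8·R4.
R3 ← R3 + 7·R4.
Reading off the reduced rows gives x1 = 1, x2 = -1, x3 = 1, x4 = -1.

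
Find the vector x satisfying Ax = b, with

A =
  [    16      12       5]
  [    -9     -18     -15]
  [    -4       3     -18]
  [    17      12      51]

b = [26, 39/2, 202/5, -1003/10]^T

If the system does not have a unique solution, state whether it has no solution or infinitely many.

Row-reduce the augmented matrix:
R1 ← R1 / (16).
R2 ← R2 + 9·R1.
R3 ← R3 + 4·R1.
R4 ← R4 − 17·R1.
R2 ← R2 / (-45/4).
R1 ← R1 − 3/4·R2.
R3 ← R3 − 6·R2.
R4 ← R4 + 3/4·R2.
R3 ← R3 / (-93/4).
R1 ← R1 + 1/2·R3.
R2 ← R2 − 13/12·R3.
R4 ← R4 − 93/2·R3.
R4 reduces to 0 = 0, so the extra equation is consistent.
Reading off the reduced rows gives x_1 = 5/2, x_2 = 0, x_3 = -14/5.

x_1 = 5/2, x_2 = 0, x_3 = -14/5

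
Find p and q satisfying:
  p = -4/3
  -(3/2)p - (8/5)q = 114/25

Row-reduce the augmented matrix:
R2 ← R2 + 3/2·R1.
R2 ← R2 / (-8/5).
Reading off the reduced rows gives p = -4/3, q = -8/5.

p = -4/3, q = -8/5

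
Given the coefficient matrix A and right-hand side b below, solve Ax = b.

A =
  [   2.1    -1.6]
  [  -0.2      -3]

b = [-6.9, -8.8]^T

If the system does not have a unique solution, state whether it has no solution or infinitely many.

x_1 = -1, x_2 = 3

Row-reduce the augmented matrix:
R1 ← R1 / (21/10).
R2 ← R2 + 1/5·R1.
R2 ← R2 / (-331/105).
R1 ← R1 + 16/21·R2.
Reading off the reduced rows gives x_1 = -1, x_2 = 3.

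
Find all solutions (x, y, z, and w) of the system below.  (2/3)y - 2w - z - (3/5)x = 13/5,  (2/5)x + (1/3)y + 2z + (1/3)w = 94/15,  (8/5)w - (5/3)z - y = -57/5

Row-reduce:
R1 ← R1 / (-3/5).
R2 ← R2 − 2/5·R1.
R2 ← R2 / (7/9).
R1 ← R1 + 10/9·R2.
R3 ← R3 + 1·R2.
R3 ← R3 / (1/21).
R1 ← R1 − 25/7·R3.
R2 ← R2 − 12/7·R3.
Rank is 3 with 4 unknowns, leaving w free.

infinitely many solutions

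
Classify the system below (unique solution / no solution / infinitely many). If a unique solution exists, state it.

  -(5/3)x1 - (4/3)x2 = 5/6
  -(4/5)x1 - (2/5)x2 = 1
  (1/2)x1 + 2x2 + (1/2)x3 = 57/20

x1 = -5/2, x2 = 5/2, x3 = -9/5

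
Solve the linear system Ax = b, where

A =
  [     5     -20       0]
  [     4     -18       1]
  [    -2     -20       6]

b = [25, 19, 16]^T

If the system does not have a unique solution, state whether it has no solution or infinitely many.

Row-reduce the augmented matrix:
R1 ← R1 / (5).
R2 ← R2 − 4·R1.
R3 ← R3 + 2·R1.
R2 ← R2 / (-2).
R1 ← R1 + 4·R2.
R3 ← R3 + 28·R2.
R3 ← R3 / (-8).
R1 ← R1 + 2·R3.
R2 ← R2 + 1/2·R3.
Reading off the reduced rows gives x_1 = -3, x_2 = -2, x_3 = -5.

x_1 = -3, x_2 = -2, x_3 = -5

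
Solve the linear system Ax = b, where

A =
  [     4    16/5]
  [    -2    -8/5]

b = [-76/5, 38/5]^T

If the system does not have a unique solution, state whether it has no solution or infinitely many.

infinitely many solutions

Row-reduce:
R1 ← R1 / (4).
R2 ← R2 + 2·R1.
Rank is 1 with 2 unknowns, leaving x_2 free.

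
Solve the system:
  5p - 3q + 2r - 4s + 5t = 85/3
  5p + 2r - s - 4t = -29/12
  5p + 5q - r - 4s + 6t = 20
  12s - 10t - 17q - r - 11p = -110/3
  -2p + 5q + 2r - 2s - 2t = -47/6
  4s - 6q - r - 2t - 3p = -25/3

p = 1, q = -1, r = 1, s = -5/4, t = 8/3

Row-reduce the augmented matrix:
R1 ← R1 / (5).
R2 ← R2 − 5·R1.
R3 ← R3 − 5·R1.
R4 ← R4 + 11·R1.
R5 ← R5 + 2·R1.
R6 ← R6 + 3·R1.
R2 ← R2 / (3).
R1 ← R1 + 3/5·R2.
R3 ← R3 − 8·R2.
R4 ← R4 + 118/5·R2.
R5 ← R5 − 19/5·R2.
R6 ← R6 + 39/5·R2.
R3 ← R3 / (-3).
R1 ← R1 − 2/5·R3.
R4 ← R4 − 17/5·R3.
R5 ← R5 − 14/5·R3.
R6 ← R6 − 1/5·R3.
R4 ← R4 / (266/15).
R1 ← R1 + 19/15·R4.
R2 ← R2 − 1·R4.
R3 ← R3 − 8/3·R4.
R5 ← R5 + 223/15·R4.
R6 ← R6 − 133/15·R4.
R5 ← R5 / (-4/133).
R1 ← R1 + 3/7·R5.
R2 ← R2 + 88/133·R5.
R3 ← R3 + 279/133·R5.
R4 ← R4 + 311/133·R5.
R6 reduces to 0 = 0, so the extra equation is consistent.
Reading off the reduced rows gives p = 1, q = -1, r = 1, s = -5/4, t = 8/3.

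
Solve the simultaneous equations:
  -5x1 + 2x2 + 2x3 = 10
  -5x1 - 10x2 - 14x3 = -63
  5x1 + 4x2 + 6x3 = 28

Row-reduce:
R1 ← R1 / (-5).
R2 ← R2 + 5·R1.
R3 ← R3 − 5·R1.
R2 ← R2 / (-12).
R1 ← R1 + 2/5·R2.
R3 ← R3 − 6·R2.
Row 3 reduces to 0 = 3/2, a contradiction. The system is inconsistent.

no solution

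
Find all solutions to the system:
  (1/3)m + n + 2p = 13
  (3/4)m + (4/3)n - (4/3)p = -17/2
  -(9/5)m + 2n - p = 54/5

m = -6, n = 3, p = 6

Row-reduce the augmented matrix:
R1 ← R1 / (1/3).
R2 ← R2 − 3/4·R1.
R3 ← R3 + 9/5·R1.
R2 ← R2 / (-11/12).
R1 ← R1 − 3·R2.
R3 ← R3 − 37/5·R2.
R3 ← R3 / (-2051/55).
R1 ← R1 + 144/11·R3.
R2 ← R2 − 70/11·R3.
Reading off the reduced rows gives m = -6, n = 3, p = 6.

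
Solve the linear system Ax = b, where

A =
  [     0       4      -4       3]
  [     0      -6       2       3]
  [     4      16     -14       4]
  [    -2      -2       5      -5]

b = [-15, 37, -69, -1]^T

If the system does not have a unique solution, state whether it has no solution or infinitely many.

no solution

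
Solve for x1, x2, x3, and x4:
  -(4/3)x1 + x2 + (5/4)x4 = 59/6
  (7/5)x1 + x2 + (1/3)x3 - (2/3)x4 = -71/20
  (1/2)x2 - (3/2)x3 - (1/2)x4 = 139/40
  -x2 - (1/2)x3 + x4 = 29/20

x1 = -5/2, x2 = 11/4, x3 = -12/5, x4 = 3

Row-reduce the augmented matrix:
R1 ← R1 / (-4/3).
R2 ← R2 − 7/5·R1.
R2 ← R2 / (41/20).
R1 ← R1 + 3/4·R2.
R3 ← R3 − 1/2·R2.
R4 ← R4 + 1·R2.
R3 ← R3 / (-389/246).
R1 ← R1 − 5/41·R3.
R2 ← R2 − 20/123·R3.
R4 ← R4 + 83/246·R3.
R4 ← R4 / (4529/3112).
R1 ← R1 + 585/778·R4.
R2 ← R2 − 385/1556·R4.
R3 ← R3 − 647/1556·R4.
Reading off the reduced rows gives x1 = -5/2, x2 = 11/4, x3 = -12/5, x4 = 3.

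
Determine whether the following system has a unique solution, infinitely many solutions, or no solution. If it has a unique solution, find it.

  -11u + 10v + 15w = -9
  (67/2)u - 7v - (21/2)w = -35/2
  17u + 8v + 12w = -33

Row-reduce:
R1 ← R1 / (-11).
R2 ← R2 − 67/2·R1.
R3 ← R3 − 17·R1.
R2 ← R2 / (258/11).
R1 ← R1 + 10/11·R2.
R3 ← R3 − 258/11·R2.
Row 3 reduces to 0 = -2, a contradiction. The system is inconsistent.

no solution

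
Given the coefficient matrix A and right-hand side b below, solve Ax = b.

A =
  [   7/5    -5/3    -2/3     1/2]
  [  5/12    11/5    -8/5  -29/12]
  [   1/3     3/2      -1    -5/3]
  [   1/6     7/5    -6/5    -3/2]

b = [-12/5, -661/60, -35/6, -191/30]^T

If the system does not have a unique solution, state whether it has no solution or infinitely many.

no solution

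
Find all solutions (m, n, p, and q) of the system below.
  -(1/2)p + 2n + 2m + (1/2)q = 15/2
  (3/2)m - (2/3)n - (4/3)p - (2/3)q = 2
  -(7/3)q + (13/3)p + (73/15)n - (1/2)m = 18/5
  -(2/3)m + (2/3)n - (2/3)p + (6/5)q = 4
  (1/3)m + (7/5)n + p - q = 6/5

no solution

Row-reduce:
R1 ← R1 / (2).
R2 ← R2 − 3/2·R1.
R3 ← R3 + 1/2·R1.
R4 ← R4 + 2/3·R1.
R5 ← R5 − 1/3·R1.
R2 ← R2 / (-13/6).
R1 ← R1 − 1·R2.
R3 ← R3 − 161/30·R2.
R4 ← R4 − 4/3·R2.
R5 ← R5 − 16/15·R2.
R3 ← R3 / (477/260).
R1 ← R1 + 9/13·R3.
R2 ← R2 − 23/52·R3.
R4 ← R4 + 37/26·R3.
R5 ← R5 − 159/260·R3.
R4 ← R4 / (-792/265).
R1 ← R1 + 108/53·R4.
R2 ← R2 − 260/159·R4.
R3 ← R3 + 415/159·R4.
Row 5 reduces to 0 = -2/3, a contradiction. The system is inconsistent.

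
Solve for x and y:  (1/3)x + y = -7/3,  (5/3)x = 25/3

x = 5, y = -4

Row-reduce the augmented matrix:
R1 ← R1 / (1/3).
R2 ← R2 − 5/3·R1.
R2 ← R2 / (-5).
R1 ← R1 − 3·R2.
Reading off the reduced rows gives x = 5, y = -4.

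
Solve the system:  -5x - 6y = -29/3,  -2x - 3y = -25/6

Row-reduce the augmented matrix:
R1 ← R1 / (-5).
R2 ← R2 + 2·R1.
R2 ← R2 / (-3/5).
R1 ← R1 − 6/5·R2.
Reading off the reduced rows gives x = 4/3, y = 1/2.

x = 4/3, y = 1/2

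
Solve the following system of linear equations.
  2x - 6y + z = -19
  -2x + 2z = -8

Row-reduce:
R1 ← R1 / (2).
R2 ← R2 + 2·R1.
R2 ← R2 / (-6).
R1 ← R1 + 3·R2.
Rank is 2 with 3 unknowns, leaving z free.

infinitely many solutions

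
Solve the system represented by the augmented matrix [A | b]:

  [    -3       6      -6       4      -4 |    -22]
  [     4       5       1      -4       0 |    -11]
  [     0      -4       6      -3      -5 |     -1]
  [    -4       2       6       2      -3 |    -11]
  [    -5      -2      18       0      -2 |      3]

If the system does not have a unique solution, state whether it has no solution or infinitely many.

no solution

Row-reduce:
R1 ← R1 / (-3).
R2 ← R2 − 4·R1.
R4 ← R4 + 4·R1.
R5 ← R5 + 5·R1.
R2 ← R2 / (13).
R1 ← R1 + 2·R2.
R3 ← R3 + 4·R2.
R4 ← R4 + 6·R2.
R5 ← R5 + 12·R2.
R3 ← R3 / (50/13).
R1 ← R1 − 12/13·R3.
R2 ← R2 + 7/13·R3.
R4 ← R4 − 140/13·R3.
R5 ← R5 − 280/13·R3.
R4 ← R4 / (68/15).
R1 ← R1 + 38/75·R4.
R2 ← R2 + 13/50·R4.
R3 ← R3 + 101/150·R4.
R5 ← R5 − 136/15·R4.
Row 5 reduces to 0 = 3, a contradiction. The system is inconsistent.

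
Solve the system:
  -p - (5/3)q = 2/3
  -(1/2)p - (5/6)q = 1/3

infinitely many solutions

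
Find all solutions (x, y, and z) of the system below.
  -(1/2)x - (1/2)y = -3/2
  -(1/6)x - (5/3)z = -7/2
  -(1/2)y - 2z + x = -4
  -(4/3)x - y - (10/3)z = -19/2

no solution

Row-reduce:
R1 ← R1 / (-1/2).
R2 ← R2 + 1/6·R1.
R3 ← R3 − 1·R1.
R4 ← R4 + 4/3·R1.
R2 ← R2 / (1/6).
R1 ← R1 − 1·R2.
R3 ← R3 + 3/2·R2.
R4 ← R4 − 1/3·R2.
R3 ← R3 / (-17).
R1 ← R1 − 10·R3.
R2 ← R2 + 10·R3.
Row 4 reduces to 0 = 1/2, a contradiction. The system is inconsistent.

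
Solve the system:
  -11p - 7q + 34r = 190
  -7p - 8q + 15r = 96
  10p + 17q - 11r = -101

Row-reduce:
R1 ← R1 / (-11).
R2 ← R2 + 7·R1.
R3 ← R3 − 10·R1.
R2 ← R2 / (-39/11).
R1 ← R1 − 7/11·R2.
R3 ← R3 − 117/11·R2.
Row 3 reduces to 0 = -3, a contradiction. The system is inconsistent.

no solution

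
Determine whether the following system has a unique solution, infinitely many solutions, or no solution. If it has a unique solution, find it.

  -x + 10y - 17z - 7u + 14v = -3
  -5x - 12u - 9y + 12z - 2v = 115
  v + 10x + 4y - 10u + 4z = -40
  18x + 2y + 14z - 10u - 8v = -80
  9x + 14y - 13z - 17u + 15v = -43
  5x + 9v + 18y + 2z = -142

x = -6, y = -5, z = -2, u = -5, v = -2

Row-reduce the augmented matrix:
R1 ← R1 / (-1).
R2 ← R2 + 5·R1.
R3 ← R3 − 10·R1.
R4 ← R4 − 18·R1.
R5 ← R5 − 9·R1.
R6 ← R6 − 5·R1.
R2 ← R2 / (-59).
R1 ← R1 + 10·R2.
R3 ← R3 − 104·R2.
R4 ← R4 − 182·R2.
R5 ← R5 − 104·R2.
R6 ← R6 − 68·R2.
R3 ← R3 / (294/59).
R1 ← R1 − 33/59·R3.
R2 ← R2 + 97/59·R3.
R4 ← R4 − 426/59·R3.
R5 ← R5 − 294/59·R3.
R6 ← R6 − 1699/59·R3.
R4 ← R4 / (-386/49).
R1 ← R1 − 369/49·R4.
R2 ← R2 + 657/49·R4.
R3 ← R3 + 388/49·R4.
R6 ← R6 − 10757/49·R4.
Swap R5 and R6.
R5 ← R5 / (-8465/193).
R1 ← R1 + 377/193·R5.
R2 ← R2 − 643/193·R5.
R3 ← R3 − 513/386·R5.
R4 ← R4 + 73/386·R5.
R6 reduces to 0 = 0, so the extra equation is consistent.
Reading off the reduced rows gives x = -6, y = -5, z = -2, u = -5, v = -2.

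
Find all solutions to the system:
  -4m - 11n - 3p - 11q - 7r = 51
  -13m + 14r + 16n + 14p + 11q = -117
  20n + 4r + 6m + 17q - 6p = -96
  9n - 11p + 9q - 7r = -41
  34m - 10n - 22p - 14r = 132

infinitely many solutions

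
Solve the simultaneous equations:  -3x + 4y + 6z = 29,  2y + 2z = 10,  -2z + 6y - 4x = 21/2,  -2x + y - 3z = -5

no solution

Row-reduce:
R1 ← R1 / (-3).
R3 ← R3 + 4·R1.
R4 ← R4 + 2·R1.
R2 ← R2 / (2).
R1 ← R1 + 4/3·R2.
R3 ← R3 − 2/3·R2.
R4 ← R4 + 5/3·R2.
R3 ← R3 / (-32/3).
R1 ← R1 + 2/3·R3.
R2 ← R2 − 1·R3.
R4 ← R4 + 16/3·R3.
Row 4 reduces to 0 = -1/4, a contradiction. The system is inconsistent.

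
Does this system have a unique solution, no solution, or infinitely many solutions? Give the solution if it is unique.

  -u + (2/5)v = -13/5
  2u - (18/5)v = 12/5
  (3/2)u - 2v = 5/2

u = 3, v = 1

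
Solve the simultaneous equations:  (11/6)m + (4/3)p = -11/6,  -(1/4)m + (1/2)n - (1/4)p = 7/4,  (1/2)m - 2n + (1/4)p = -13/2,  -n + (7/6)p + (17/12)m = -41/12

no solution

Row-reduce:
R1 ← R1 / (11/6).
R2 ← R2 + 1/4·R1.
R3 ← R3 − 1/2·R1.
R4 ← R4 − 17/12·R1.
R2 ← R2 / (1/2).
R3 ← R3 + 2·R2.
R4 ← R4 + 1·R2.
R3 ← R3 / (-17/44).
R1 ← R1 − 8/11·R3.
R2 ← R2 + 3/22·R3.
Row 4 reduces to 0 = 1, a contradiction. The system is inconsistent.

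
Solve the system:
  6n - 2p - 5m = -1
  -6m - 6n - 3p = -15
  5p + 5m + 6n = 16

Row-reduce the augmented matrix:
R1 ← R1 / (-5).
R2 ← R2 + 6·R1.
R3 ← R3 − 5·R1.
R2 ← R2 / (-66/5).
R1 ← R1 + 6/5·R2.
R3 ← R3 − 12·R2.
R3 ← R3 / (27/11).
R1 ← R1 − 5/11·R3.
R2 ← R2 − 1/22·R3.
Reading off the reduced rows gives m = 1, n = 1, p = 1.

m = 1, n = 1, p = 1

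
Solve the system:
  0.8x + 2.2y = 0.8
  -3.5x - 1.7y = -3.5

Row-reduce the augmented matrix:
R1 ← R1 / (4/5).
R2 ← R2 + 7/2·R1.
R2 ← R2 / (317/40).
R1 ← R1 − 11/4·R2.
Reading off the reduced rows gives x = 1, y = 0.

x = 1, y = 0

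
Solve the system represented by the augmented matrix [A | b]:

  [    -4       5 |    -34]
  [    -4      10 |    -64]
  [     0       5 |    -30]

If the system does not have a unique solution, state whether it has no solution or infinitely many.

Row-reduce the augmented matrix:
R1 ← R1 / (-4).
R2 ← R2 + 4·R1.
R2 ← R2 / (5).
R1 ← R1 + 5/4·R2.
R3 ← R3 − 5·R2.
R3 reduces to 0 = 0, so the extra equation is consistent.
Reading off the reduced rows gives x_1 = 1, x_2 = -6.

x_1 = 1, x_2 = -6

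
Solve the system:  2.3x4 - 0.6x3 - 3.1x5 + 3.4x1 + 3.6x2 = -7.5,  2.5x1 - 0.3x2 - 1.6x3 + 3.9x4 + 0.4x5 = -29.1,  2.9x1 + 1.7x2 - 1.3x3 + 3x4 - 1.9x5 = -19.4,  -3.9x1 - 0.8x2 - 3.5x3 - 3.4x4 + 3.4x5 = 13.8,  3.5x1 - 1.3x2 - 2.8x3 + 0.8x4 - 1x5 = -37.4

x1 = -4, x2 = 6, x3 = 4, x4 = -3, x5 = 2

Row-reduce the augmented matrix:
R1 ← R1 / (17/5).
R2 ← R2 − 5/2·R1.
R3 ← R3 − 29/10·R1.
R4 ← R4 + 39/10·R1.
R5 ← R5 − 7/2·R1.
R2 ← R2 / (-501/170).
R1 ← R1 − 18/17·R2.
R3 ← R3 + 233/170·R2.
R4 ← R4 − 283/85·R2.
R5 ← R5 + 851/170·R2.
R3 ← R3 / (-1249/5010).
R1 ← R1 + 99/167·R3.
R2 ← R2 − 197/501·R3.
R4 ← R4 + 13771/2505·R3.
R5 ← R5 + 536/2505·R3.
R4 ← R4 / (37259/24980).
R1 ← R1 − 3607/2498·R4.
R2 ← R2 + 1829/2498·R4.
R3 ← R3 + 55/1249·R4.
R5 ← R5 + 66559/12490·R4.
R5 ← R5 / (3567779/74518).
R1 ← R1 + 456472/37259·R5.
R2 ← R2 − 191601/37259·R5.
R3 ← R3 − 90360/37259·R5.
R4 ← R4 − 348241/37259·R5.
Reading off the reduced rows gives x1 = -4, x2 = 6, x3 = 4, x4 = -3, x5 = 2.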